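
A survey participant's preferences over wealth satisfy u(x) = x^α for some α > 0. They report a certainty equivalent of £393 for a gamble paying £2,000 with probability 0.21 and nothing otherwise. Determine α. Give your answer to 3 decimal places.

α ≈ 0.959

The lottery's expected utility is 0.21·u(2000) + 0.79·u(0) = 0.21·2000^α (since u(0) = 0 for α > 0).
Indifference: 393^α = 0.21·2000^α, so (393/2000)^α = 0.21.
α = ln(0.21) / ln(393/2000) = -1.560648/-1.627093 ≈ 0.959.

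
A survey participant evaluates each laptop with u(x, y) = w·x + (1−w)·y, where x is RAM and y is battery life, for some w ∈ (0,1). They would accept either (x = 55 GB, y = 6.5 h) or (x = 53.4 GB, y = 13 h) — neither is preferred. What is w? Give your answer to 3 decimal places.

w = 0.802

Indifference: w·55 + (1−w)·6.5 = w·53.4 + (1−w)·13.
w·(55−53.4) = (1−w)·(13−6.5), i.e. w·1.6 = (1−w)·6.5.
So w/(1−w) = 6.5/1.6 = 4.0625, giving w = 6.5/(1.6+6.5) = 0.802.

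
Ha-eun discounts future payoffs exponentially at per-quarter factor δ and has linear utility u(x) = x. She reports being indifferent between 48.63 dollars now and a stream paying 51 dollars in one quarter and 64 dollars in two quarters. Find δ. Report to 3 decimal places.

δ ≈ 0.560

Present value of the stream is 51·δ + 64·δ². Indifference gives 51δ + 64δ² = 48.63.
Rearranged: 64δ² + 51δ − 48.63 = 0.
The positive root is δ = [−51 + √(51² + 4·64·48.63)] / (2·64) = (−51 + 122.680)/128 ≈ 0.560.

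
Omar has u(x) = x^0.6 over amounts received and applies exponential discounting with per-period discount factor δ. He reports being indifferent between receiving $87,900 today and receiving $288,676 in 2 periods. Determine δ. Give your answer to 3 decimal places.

Equating discounted utilities: u(87900) = δ^2·u(288676) ⇒ δ^2 = u(87900)/u(288676).
Since u(x) = x^0.6, δ^2 = (87900/288676)^0.6 = 0.30449^0.6 = 0.48994.
Hence δ = (0.48994)^(1/2) = 0.69996.

δ ≈ 0.700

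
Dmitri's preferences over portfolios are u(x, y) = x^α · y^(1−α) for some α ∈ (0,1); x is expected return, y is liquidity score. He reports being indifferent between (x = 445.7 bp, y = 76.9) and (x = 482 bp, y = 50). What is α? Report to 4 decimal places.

The Cobb–Douglas utilities coincide, so 445.7^α·76.9^(1−α) = 482^α·50^(1−α).
Taking logs: α·ln 445.7 + (1−α)·ln 76.9 = α·ln 482 + (1−α)·ln 50, i.e. α·-0.0782980 = (1−α)·-0.4304829.
With A = -0.0782980 and B = -0.4304829: α·A = (1−α)·B, so α = B/(A+B) = -0.4304829/-0.5087809 ≈ 0.8461.

α ≈ 0.8461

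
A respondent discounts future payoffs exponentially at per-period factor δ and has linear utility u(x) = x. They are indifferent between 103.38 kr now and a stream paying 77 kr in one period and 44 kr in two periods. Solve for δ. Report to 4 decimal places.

The stream is worth 77δ + 44δ² today, so 77δ + 44δ² = 103.38.
Rearranged: 44δ² + 77δ − 103.38 = 0.
By the quadratic formula (taking the positive root), δ = (−77 + √24123.88) / 88 ≈ 0.8900.

δ ≈ 0.8900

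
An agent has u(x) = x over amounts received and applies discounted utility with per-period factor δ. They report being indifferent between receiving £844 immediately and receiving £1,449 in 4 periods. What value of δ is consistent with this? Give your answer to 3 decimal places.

δ ≈ 0.874

Equating discounted utilities: u(844) = δ^4·u(1449) ⇒ δ^4 = u(844)/u(1449).
With u(x) = x: δ^4 = 844/1449 = 0.58247.
So δ = 0.58247^(1/4) ≈ 0.874.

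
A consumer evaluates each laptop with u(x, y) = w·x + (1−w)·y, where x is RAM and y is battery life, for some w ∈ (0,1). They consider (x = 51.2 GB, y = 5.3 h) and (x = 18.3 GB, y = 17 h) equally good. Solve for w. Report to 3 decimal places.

w = 0.262

u(51.2,5.3) = u(18.3,17) means w·51.2 + (1−w)·5.3 = w·18.3 + (1−w)·17.
w·(51.2−18.3) = (1−w)·(17−5.3), i.e. w·32.9 = (1−w)·11.7.
Hence w = 11.7/(32.9+11.7) = 11.7/44.6 = 0.262.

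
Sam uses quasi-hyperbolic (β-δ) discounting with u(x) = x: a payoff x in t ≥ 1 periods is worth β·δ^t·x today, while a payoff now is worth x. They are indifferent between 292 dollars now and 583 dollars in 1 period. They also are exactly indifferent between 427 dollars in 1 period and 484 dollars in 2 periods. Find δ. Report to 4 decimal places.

Both payoffs in the second observation are in the future, so β drops out: δ^1·427 = δ^2·484 ⇒ δ = 427/484 = 0.88223.

δ ≈ 0.8822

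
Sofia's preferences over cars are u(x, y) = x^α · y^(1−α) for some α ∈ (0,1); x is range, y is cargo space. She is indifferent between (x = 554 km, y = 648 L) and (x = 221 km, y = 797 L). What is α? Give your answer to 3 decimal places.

α ≈ 0.184

Set the two utilities equal: 554^α·648^(1−α) = 221^α·797^(1−α).
(554/221)^α = (797/648)^(1−α); take logs: α·ln(554/221) = (1−α)·ln(797/648), i.e. α·0.919002 = (1−α)·0.206964.
So α/(1−α) = (0.206964)/(0.919002) = 0.225205, and α = 0.225205/1.225205 ≈ 0.184.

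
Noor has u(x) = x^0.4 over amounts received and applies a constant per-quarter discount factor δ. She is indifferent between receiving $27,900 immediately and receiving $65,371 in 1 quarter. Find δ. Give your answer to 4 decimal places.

δ ≈ 0.7114

Indifference means u(27900) = δ · u(65371), so δ = u(27900)/u(65371).
Since u(x) = x^0.4, δ = (27900/65371)^0.4 = 0.42679^0.4 = 0.71136.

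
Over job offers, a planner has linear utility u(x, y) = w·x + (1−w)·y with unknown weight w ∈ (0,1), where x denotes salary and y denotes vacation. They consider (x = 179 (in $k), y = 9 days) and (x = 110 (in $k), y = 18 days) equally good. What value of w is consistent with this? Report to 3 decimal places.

Indifference: w·179 + (1−w)·9 = w·110 + (1−w)·18.
w·(179−110) = (1−w)·(18−9), i.e. w·69 = (1−w)·9.
So w/(1−w) = 9/69 = 0.1304, giving w = 9/(69+9) = 0.115.

w = 0.115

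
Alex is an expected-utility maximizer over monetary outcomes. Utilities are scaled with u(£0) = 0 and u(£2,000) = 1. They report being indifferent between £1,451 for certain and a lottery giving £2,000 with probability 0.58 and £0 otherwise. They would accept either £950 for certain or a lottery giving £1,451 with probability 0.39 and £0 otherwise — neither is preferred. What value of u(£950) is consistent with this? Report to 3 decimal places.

The first gamble pins u(£1,451): it must equal 0.58·1 + 0.42·0 = 0.58.
Chaining: u(£950) = 0.39·0.58 + 0.61·0.00 = 0.2262.

0.226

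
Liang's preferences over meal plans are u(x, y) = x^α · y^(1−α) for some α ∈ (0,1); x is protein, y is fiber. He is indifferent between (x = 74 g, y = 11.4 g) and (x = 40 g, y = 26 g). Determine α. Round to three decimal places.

α ≈ 0.573

The Cobb–Douglas utilities coincide, so 74^α·11.4^(1−α) = 40^α·26^(1−α).
Taking logs: α·ln 74 + (1−α)·ln 11.4 = α·ln 40 + (1−α)·ln 26, i.e. α·0.615186 = (1−α)·0.824483.
With A = 0.615186 and B = 0.824483: α·A = (1−α)·B, so α = B/(A+B) = 0.824483/1.439669 ≈ 0.573.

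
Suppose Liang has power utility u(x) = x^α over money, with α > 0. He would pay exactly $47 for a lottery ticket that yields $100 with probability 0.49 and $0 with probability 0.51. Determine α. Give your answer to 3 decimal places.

The lottery's expected utility is 0.49·u(100) + 0.51·u(0) = 0.49·100^α (since u(0) = 0 for α > 0).
Equating: 47^α = 0.49·100^α, i.e. 0.4700^α = 0.49.
α = ln(0.49) / ln(47/100) = -0.713350/-0.755023 ≈ 0.945.

α ≈ 0.945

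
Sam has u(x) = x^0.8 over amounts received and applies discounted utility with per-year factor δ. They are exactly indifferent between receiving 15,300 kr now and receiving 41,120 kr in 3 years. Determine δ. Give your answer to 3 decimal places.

δ ≈ 0.768

Equating discounted utilities: u(15300) = δ^3·u(41120) ⇒ δ^3 = u(15300)/u(41120).
Since u(x) = x^0.8, δ^3 = (15300/41120)^0.8 = 0.37208^0.8 = 0.45343.
Taking the cube root: δ = 0.45343^(1/3) ≈ 0.768.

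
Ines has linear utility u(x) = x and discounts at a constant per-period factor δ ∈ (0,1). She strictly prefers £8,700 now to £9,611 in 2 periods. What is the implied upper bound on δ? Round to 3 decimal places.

The preference means 8700 > δ^2·9611.
Dividing by 9611: δ^2 < 0.90521. Both sides are positive, so the square root keeps the direction.
δ < 0.90521^(1/2) = 0.951.

δ < 0.951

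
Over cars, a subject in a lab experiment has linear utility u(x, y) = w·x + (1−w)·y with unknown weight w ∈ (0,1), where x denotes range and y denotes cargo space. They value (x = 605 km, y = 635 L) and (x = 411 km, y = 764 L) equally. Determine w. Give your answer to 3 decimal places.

w = 0.399

u(605,635) = u(411,764) means w·605 + (1−w)·635 = w·411 + (1−w)·764.
w·(605−411) = (1−w)·(764−635), i.e. w·194 = (1−w)·129.
Hence w = 129/(194+129) = 129/323 = 0.399.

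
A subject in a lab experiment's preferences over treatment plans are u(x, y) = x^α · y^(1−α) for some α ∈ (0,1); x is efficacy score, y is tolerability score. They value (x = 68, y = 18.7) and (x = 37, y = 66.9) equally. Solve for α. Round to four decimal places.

Indifference: 68^α · 18.7^(1−α) = 37^α · 66.9^(1−α).
Rearrange to (68/37)^α = (66.9/18.7)^(1−α) and take logs: α·0.6085898 = (1−α)·1.2746754.
With A = 0.6085898 and B = 1.2746754: α·A = (1−α)·B, so α = B/(A+B) = 1.2746754/1.8832652 ≈ 0.6768.

α ≈ 0.6768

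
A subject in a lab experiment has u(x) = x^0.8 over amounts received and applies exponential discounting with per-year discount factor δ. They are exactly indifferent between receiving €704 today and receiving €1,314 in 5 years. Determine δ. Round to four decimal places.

The payoff in 5 years is discounted by δ^5, so u(704) = δ^5·u(1314) and δ^5 = u(704)/u(1314).
Since u(x) = x^0.8, δ^5 = (704/1314)^0.8 = 0.53577^0.8 = 0.60699.
Hence δ = (0.60699)^(1/5) = 0.904975.

δ ≈ 0.9050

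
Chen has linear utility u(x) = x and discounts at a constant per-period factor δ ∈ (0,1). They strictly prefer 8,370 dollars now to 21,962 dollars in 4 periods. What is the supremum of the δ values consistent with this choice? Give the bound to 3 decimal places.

δ < 0.786

Comparing present values: 8370 > δ^4·21962.
So δ^4 < 8370/21962 = 0.38111; taking the 4th root of both positive sides preserves the inequality.
δ < (8370/21962)^(1/4) ≈ 0.786.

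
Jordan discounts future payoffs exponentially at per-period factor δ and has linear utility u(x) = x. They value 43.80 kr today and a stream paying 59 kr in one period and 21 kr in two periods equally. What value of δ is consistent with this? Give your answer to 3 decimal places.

Present value of the stream is 59·δ + 21·δ². Indifference gives 59δ + 21δ² = 43.80.
Rearranged: 21δ² + 59δ − 43.80 = 0.
δ = (−59 + √(59² + 4·21·43.80)) / (2·21) = (−59 + √7160.20) / 42 ≈ 0.610.

δ ≈ 0.610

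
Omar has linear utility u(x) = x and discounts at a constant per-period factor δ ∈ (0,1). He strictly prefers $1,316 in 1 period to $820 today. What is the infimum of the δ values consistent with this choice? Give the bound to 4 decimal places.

Under u(x) = x this choice says 820 < δ·1316.
So δ > 820/1316 = 0.62310.

δ > 0.6231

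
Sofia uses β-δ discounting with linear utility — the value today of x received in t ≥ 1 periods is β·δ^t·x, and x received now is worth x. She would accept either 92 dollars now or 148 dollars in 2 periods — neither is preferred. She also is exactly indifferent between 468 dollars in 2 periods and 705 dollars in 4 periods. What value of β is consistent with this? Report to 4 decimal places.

β ≈ 0.9364

The second indifference involves only future payoffs, so β cancels: β·δ^2·468 = β·δ^4·705, giving δ^2 = 468/705 = 0.66383, so δ = 0.81476.
Substituting δ into 92 = β·δ^2·148: β = 92/(98.247) ≈ 0.9364.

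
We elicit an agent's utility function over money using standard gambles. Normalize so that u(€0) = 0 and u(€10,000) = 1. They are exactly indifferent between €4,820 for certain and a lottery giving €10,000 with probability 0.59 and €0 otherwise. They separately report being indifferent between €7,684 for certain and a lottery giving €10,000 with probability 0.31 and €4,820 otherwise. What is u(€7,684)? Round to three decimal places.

First, u(€4,820) = 0.59·u(€10,000) + 0.41·u(€0) = 0.59.
Then u(€7,684) = 0.31·u(€10,000) + 0.69·u(€4,820) = 0.31·1.00 + 0.69·0.59 = 0.7171.

0.717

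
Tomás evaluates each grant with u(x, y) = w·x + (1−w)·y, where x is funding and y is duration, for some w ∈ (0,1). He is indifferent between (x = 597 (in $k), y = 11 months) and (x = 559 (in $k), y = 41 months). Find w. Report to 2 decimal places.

w = 0.44

u(597,11) = u(559,41) means w·597 + (1−w)·11 = w·559 + (1−w)·41.
Rearranging, 38·w − 30·(1−w) = 0.
The marginal rate of substitution is 30/38, so w = 30/(38+30) = 0.44.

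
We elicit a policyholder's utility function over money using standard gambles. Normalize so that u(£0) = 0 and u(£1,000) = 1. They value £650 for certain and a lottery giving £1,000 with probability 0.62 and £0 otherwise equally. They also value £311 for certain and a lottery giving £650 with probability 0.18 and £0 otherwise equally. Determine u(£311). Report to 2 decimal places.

First, u(£650) = 0.62·u(£1,000) + 0.38·u(£0) = 0.62.
The second indifference gives u(£311) = 0.18·u(£650) + 0.82·u(£0) = 0.18·0.62 + 0.82·0.00 = 0.1116.

0.11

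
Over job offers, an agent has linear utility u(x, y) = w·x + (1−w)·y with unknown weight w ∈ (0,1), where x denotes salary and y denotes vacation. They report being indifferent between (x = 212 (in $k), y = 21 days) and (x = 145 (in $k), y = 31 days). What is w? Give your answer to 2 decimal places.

Indifference: w·212 + (1−w)·21 = w·145 + (1−w)·31.
Collecting terms: w·67 = (1−w)·10.
Hence w = 10/(67+10) = 10/77 = 0.13.

w = 0.13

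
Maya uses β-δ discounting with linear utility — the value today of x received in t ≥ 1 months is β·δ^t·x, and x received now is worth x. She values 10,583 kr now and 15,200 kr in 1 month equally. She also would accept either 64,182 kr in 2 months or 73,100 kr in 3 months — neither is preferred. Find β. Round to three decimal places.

Both payoffs in the second observation are in the future, so β drops out: δ^2·64182 = δ^3·73100 ⇒ δ = 64182/73100 = 0.87800.
Substituting δ into 10583 = β·δ·15200: β = 10583/(13345.642) ≈ 0.793.

β ≈ 0.793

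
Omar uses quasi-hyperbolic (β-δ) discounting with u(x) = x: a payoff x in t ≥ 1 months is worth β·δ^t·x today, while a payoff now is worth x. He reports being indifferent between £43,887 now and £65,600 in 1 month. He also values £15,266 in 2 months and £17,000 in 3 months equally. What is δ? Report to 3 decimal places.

The second indifference involves only future payoffs, so β cancels: β·δ^2·15266 = β·δ^3·17000, giving δ = 15266/17000 = 0.89800.

δ ≈ 0.898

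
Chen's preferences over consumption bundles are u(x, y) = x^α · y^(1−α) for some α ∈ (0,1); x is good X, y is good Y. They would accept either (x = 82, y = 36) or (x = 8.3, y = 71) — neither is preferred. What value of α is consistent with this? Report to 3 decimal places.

Set the two utilities equal: 82^α·36^(1−α) = 8.3^α·71^(1−α).
Taking logs: α·ln 82 + (1−α)·ln 36 = α·ln 8.3 + (1−α)·ln 71, i.e. α·2.290464 = (1−α)·0.679161.
So α/(1−α) = (0.679161)/(2.290464) = 0.296517, and α = 0.296517/1.296517 ≈ 0.229.

α ≈ 0.229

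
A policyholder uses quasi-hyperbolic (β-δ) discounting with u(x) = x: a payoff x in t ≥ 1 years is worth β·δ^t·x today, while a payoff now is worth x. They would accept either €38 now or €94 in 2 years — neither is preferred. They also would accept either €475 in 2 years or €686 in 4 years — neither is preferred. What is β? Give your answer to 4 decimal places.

β ≈ 0.5838

Both payoffs in the second observation are in the future, so β drops out: δ^2·475 = δ^4·686 ⇒ δ^2 = 475/686 = 0.69242, so δ = 0.83212.
Substituting δ into 38 = β·δ^2·94: β = 38/(65.087) ≈ 0.5838.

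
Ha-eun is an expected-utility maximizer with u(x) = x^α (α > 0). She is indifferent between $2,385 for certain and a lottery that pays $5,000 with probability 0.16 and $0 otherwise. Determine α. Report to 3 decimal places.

EU(lottery) = 0.16·5000^α + 0.84·0 = 0.16·5000^α.
Indifference: 2385^α = 0.16·5000^α, so (2385/5000)^α = 0.16.
α = ln(0.16) / ln(2385/5000) = -1.832581/-0.740239 ≈ 2.476.

α ≈ 2.476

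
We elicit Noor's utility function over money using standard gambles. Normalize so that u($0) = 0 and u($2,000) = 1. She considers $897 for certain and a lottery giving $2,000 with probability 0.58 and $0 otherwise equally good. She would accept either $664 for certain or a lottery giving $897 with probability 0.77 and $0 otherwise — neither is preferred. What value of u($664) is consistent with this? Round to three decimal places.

0.447

From the first indifference, u($897) = 0.58·u($2,000) + 0.42·u($0) = 0.58·1 + 0.42·0 = 0.58.
Chaining: u($664) = 0.77·0.58 + 0.23·0.00 = 0.4466.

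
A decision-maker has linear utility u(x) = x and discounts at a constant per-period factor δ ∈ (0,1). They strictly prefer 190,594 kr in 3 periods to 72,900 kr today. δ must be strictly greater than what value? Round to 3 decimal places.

Comparing present values: 72900 < δ^3·190594.
Dividing by 190594: δ^3 > 0.38249. Both sides are positive, so the cube root keeps the direction.
δ > 0.38249^(1/3) = 0.726.

δ > 0.726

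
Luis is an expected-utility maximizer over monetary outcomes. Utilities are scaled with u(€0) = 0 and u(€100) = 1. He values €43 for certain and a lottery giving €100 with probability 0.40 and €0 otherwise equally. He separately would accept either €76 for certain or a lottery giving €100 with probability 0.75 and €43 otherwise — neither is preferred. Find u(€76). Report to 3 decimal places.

The first gamble pins u(€43): it must equal 0.40·1 + 0.60·0 = 0.40.
Chaining: u(€76) = 0.75·1.00 + 0.25·0.40 = 0.8500.

0.850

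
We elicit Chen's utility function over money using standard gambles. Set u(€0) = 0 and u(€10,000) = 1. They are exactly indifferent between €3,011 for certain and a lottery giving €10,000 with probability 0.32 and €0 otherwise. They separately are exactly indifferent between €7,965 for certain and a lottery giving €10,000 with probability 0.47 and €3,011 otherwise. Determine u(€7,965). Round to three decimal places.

0.640

First, u(€3,011) = 0.32·u(€10,000) + 0.68·u(€0) = 0.32.
Then u(€7,965) = 0.47·u(€10,000) + 0.53·u(€3,011) = 0.47·1.00 + 0.53·0.32 = 0.6396.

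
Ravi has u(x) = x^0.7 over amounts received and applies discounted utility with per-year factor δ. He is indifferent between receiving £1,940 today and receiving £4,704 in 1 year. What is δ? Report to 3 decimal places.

Indifference means u(1940) = δ · u(4704), so δ = u(1940)/u(4704).
Since u(x) = x^0.7, δ = (1940/4704)^0.7 = 0.41241^0.7 = 0.53794.

δ ≈ 0.538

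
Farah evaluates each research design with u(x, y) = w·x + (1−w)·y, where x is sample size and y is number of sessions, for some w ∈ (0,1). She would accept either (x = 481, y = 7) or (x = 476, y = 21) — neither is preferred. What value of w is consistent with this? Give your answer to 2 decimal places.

Equating utilities: w·481 + (1−w)·7 = w·476 + (1−w)·21.
Collecting terms: w·5 = (1−w)·14.
The marginal rate of substitution is 14/5, so w = 14/(5+14) = 0.74.

w = 0.74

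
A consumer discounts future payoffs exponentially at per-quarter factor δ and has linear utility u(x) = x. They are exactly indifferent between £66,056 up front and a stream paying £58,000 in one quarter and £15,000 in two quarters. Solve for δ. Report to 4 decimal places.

The stream is worth 58000δ + 15000δ² today, so 58000δ + 15000δ² = 66056.
So 15000δ² + 58000δ − 66056 = 0.
By the quadratic formula (taking the positive root), δ = (−58000 + √7327360000.00) / 30000 ≈ 0.9200.

δ ≈ 0.9200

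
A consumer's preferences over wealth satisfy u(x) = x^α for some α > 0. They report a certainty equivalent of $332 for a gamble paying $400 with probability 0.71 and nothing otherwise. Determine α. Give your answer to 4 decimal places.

α ≈ 1.8381

The lottery's expected utility is 0.71·u(400) + 0.29·u(0) = 0.71·400^α (since u(0) = 0 for α > 0).
Equating: 332^α = 0.71·400^α, i.e. 0.8300^α = 0.71.
α = ln(0.71) / ln(332/400) = -0.3424903/-0.1863296 ≈ 1.8381.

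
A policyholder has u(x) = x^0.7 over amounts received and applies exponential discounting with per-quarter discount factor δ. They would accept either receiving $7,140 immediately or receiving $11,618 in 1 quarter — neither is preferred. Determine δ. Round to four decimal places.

δ ≈ 0.7112

The payoff in 1 quarter is discounted by δ, so u(7140) = δ·u(11618) and δ = u(7140)/u(11618).
With u(x) = x^0.7: δ = 7140^0.7/11618^0.7 = (7140/11618)^0.7 = 0.71121.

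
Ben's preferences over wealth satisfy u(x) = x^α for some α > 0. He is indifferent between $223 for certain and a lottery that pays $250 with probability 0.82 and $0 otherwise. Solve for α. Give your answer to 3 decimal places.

α ≈ 1.736

EU(lottery) = 0.82·250^α + 0.18·0 = 0.82·250^α.
Setting u(223) equal to that: 223^α = 0.82·250^α ⇒ (223/250)^α = 0.82.
Taking logs: α·ln(223/250) = ln(0.82), so α = -0.198451 / -0.114289 ≈ 1.736.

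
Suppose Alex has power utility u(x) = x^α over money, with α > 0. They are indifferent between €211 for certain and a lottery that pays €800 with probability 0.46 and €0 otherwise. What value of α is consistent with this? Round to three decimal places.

EU(lottery) = 0.46·800^α + 0.54·0 = 0.46·800^α.
Setting u(211) equal to that: 211^α = 0.46·800^α ⇒ (211/800)^α = 0.46.
Taking logs: α·ln(211/800) = ln(0.46), so α = -0.776529 / -1.332754 ≈ 0.583.

α ≈ 0.583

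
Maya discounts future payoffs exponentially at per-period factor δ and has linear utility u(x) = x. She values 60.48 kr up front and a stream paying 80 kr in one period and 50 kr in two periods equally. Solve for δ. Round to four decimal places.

δ ≈ 0.5600

Present value of the stream is 80·δ + 50·δ². Indifference gives 80δ + 50δ² = 60.48.
Rearranged: 50δ² + 80δ − 60.48 = 0.
By the quadratic formula (taking the positive root), δ = (−80 + √18496.00) / 100 ≈ 0.5600.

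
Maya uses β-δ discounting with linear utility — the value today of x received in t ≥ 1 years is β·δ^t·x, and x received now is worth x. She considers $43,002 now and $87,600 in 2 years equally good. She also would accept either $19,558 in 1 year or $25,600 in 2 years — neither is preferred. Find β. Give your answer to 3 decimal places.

The second indifference involves only future payoffs, so β cancels: β·δ^1·19558 = β·δ^2·25600, giving δ = 19558/25600 = 0.76398.
Now use the now-vs-future pair: 43002 = β·δ^2·87600 gives β = 43002/(0.58367·87600) ≈ 0.841.

β ≈ 0.841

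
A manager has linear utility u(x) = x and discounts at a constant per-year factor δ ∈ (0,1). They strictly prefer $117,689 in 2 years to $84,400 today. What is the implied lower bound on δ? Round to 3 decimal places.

The preference means 84400 < δ^2·117689.
Dividing by 117689: δ^2 > 0.71714. Both sides are positive, so the square root keeps the direction.
δ > 0.71714^(1/2) = 0.847.

δ > 0.847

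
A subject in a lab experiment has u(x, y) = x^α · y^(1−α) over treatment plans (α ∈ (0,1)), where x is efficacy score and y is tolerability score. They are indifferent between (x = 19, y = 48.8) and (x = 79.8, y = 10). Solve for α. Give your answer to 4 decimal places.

Indifference: 19^α · 48.8^(1−α) = 79.8^α · 10^(1−α).
(19/79.8)^α = (10/48.8)^(1−α); take logs: α·ln(19/79.8) = (1−α)·ln(10/48.8), i.e. α·-1.4350845 = (1−α)·-1.5851452.
Thus α·(-3.0202297) = -1.5851452, so α = -1.5851452/-3.0202297 ≈ 0.5248.

α ≈ 0.5248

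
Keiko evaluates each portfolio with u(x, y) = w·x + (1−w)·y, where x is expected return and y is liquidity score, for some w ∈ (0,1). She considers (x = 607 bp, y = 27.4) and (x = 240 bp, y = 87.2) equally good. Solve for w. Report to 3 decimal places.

Equating utilities: w·607 + (1−w)·27.4 = w·240 + (1−w)·87.2.
Rearranging, 367·w − 59.8·(1−w) = 0.
Hence w = 59.8/(367+59.8) = 59.8/426.8 = 0.140.

w = 0.140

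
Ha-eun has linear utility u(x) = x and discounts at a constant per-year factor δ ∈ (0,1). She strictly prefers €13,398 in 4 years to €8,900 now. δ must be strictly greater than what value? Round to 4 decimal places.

δ > 0.9028

The preference means 8900 < δ^4·13398.
Hence δ^4 > 8900/13398 = 0.66428, and x ↦ x^(1/4) is increasing on (0,∞).
δ > (8900/13398)^(1/4) ≈ 0.9028.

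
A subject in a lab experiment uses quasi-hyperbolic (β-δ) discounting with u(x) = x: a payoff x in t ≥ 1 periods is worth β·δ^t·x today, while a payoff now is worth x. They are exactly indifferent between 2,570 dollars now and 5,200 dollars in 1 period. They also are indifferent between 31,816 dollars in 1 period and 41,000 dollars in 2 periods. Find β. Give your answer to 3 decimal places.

Both payoffs in the second observation are in the future, so β drops out: δ^1·31816 = δ^2·41000 ⇒ δ = 31816/41000 = 0.77600.
The first indifference: 2570 = β·δ·5200, so β = 2570/(δ·5200) = 2570/(0.77600·5200) ≈ 0.637.

β ≈ 0.637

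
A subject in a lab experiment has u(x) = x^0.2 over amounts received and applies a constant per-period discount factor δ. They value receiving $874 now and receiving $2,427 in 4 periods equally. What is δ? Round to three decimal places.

Indifference means u(874) = δ^4 · u(2427), so δ^4 = u(874)/u(2427).
Since u(x) = x^0.2, δ^4 = (874/2427)^0.2 = 0.36012^0.2 = 0.81525.
So δ = 0.81525^(1/4) ≈ 0.950.

δ ≈ 0.950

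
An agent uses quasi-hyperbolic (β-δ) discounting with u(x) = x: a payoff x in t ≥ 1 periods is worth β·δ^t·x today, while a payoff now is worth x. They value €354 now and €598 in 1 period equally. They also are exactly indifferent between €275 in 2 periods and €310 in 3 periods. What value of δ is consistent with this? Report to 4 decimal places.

From the later pair, β·δ^2·275 = β·δ^3·310; dividing through, δ = 275/310 = 0.88710.

δ ≈ 0.8871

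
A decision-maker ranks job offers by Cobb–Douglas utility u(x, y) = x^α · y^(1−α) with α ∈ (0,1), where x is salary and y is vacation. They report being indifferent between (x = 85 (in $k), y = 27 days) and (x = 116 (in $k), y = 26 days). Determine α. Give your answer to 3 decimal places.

α ≈ 0.108

Set the two utilities equal: 85^α·27^(1−α) = 116^α·26^(1−α).
Rearrange to (85/116)^α = (26/27)^(1−α) and take logs: α·-0.310939 = (1−α)·-0.037740.
So α/(1−α) = (-0.037740)/(-0.310939) = 0.121374, and α = 0.121374/1.121374 ≈ 0.108.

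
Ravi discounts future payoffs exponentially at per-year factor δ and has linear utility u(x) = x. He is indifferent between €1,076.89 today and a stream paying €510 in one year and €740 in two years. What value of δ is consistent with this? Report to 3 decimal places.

Present value of the stream is 510·δ + 740·δ². Indifference gives 510δ + 740δ² = 1076.89.
That is, 740δ² + 510δ − 1076.89 = 0, a quadratic in δ.
The positive root is δ = [−510 + √(510² + 4·740·1076.89)] / (2·740) = (−510 + 1856.797)/1480 ≈ 0.910.

δ ≈ 0.910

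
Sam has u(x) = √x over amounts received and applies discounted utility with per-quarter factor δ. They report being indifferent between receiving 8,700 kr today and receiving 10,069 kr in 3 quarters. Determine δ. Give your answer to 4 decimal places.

Equating discounted utilities: u(8700) = δ^3·u(10069) ⇒ δ^3 = u(8700)/u(10069).
With u(x) = √x: δ^3 = √8700/√10069 = √(8700/10069) = 0.92954.
Hence δ = (0.92954)^(1/3) = 0.975938.

δ ≈ 0.9759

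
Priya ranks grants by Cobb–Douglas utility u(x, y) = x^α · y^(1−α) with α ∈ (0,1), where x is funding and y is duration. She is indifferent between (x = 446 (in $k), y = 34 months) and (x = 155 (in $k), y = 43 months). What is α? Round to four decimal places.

α ≈ 0.1818

Indifference: 446^α · 34^(1−α) = 155^α · 43^(1−α).
Taking logs: α·ln 446 + (1−α)·ln 34 = α·ln 155 + (1−α)·ln 43, i.e. α·1.0568938 = (1−α)·0.2348396.
So α/(1−α) = (0.2348396)/(1.0568938) = 0.2221979, and α = 0.2221979/1.2221979 ≈ 0.1818.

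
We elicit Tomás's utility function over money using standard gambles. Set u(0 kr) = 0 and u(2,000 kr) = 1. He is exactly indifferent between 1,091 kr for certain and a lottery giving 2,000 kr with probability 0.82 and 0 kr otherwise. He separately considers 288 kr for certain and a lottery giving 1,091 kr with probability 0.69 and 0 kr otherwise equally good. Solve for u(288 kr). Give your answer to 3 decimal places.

0.566

The first gamble pins u(1,091 kr): it must equal 0.82·1 + 0.18·0 = 0.82.
Chaining: u(288 kr) = 0.69·0.82 + 0.31·0.00 = 0.5658.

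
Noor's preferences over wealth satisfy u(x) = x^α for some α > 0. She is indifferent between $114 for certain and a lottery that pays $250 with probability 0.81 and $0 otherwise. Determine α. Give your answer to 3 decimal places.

EU(lottery) = 0.81·250^α + 0.19·0 = 0.81·250^α.
Equating: 114^α = 0.81·250^α, i.e. 0.4560^α = 0.81.
Taking logs: α·ln(114/250) = ln(0.81), so α = -0.210721 / -0.785262 ≈ 0.268.

α ≈ 0.268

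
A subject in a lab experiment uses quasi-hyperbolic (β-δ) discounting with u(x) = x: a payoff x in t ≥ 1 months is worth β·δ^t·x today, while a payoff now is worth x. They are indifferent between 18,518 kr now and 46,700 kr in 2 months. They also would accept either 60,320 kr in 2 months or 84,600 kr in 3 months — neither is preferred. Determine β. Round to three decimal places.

β ≈ 0.780

From the later pair, β·δ^2·60320 = β·δ^3·84600; dividing through, δ = 60320/84600 = 0.71300.
Now use the now-vs-future pair: 18518 = β·δ^2·46700 gives β = 18518/(0.50837·46700) ≈ 0.780.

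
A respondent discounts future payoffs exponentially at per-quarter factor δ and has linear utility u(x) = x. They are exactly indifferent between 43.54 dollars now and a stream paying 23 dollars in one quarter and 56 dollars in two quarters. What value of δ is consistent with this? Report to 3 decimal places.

The stream is worth 23δ + 56δ² today, so 23δ + 56δ² = 43.54.
So 56δ² + 23δ − 43.54 = 0.
δ = (−23 + √(23² + 4·56·43.54)) / (2·56) = (−23 + √10281.96) / 112 ≈ 0.700.

δ ≈ 0.700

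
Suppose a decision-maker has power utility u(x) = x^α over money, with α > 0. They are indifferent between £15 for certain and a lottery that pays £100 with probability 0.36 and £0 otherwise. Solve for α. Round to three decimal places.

α ≈ 0.539

EU(lottery) = 0.36·100^α + 0.64·0 = 0.36·100^α.
Indifference: 15^α = 0.36·100^α, so (15/100)^α = 0.36.
Taking logs: α·ln(15/100) = ln(0.36), so α = -1.021651 / -1.897120 ≈ 0.539.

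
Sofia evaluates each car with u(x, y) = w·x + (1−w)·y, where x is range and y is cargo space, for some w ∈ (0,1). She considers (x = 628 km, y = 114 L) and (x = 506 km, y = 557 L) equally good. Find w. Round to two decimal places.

u(628,114) = u(506,557) means w·628 + (1−w)·114 = w·506 + (1−w)·557.
Collecting terms: w·122 = (1−w)·443.
So w/(1−w) = 443/122 = 3.6311, giving w = 443/(122+443) = 0.78.

w = 0.78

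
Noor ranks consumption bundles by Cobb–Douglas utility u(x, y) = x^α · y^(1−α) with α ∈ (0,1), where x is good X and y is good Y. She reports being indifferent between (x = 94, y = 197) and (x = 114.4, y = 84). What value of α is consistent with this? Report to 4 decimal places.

α ≈ 0.8127

Indifference: 94^α · 197^(1−α) = 114.4^α · 84^(1−α).
(94/114.4)^α = (84/197)^(1−α); take logs: α·ln(94/114.4) = (1−α)·ln(84/197), i.e. α·-0.1964063 = (1−α)·-0.8523869.
Thus α·(-1.0487932) = -0.8523869, so α = -0.8523869/-1.0487932 ≈ 0.8127.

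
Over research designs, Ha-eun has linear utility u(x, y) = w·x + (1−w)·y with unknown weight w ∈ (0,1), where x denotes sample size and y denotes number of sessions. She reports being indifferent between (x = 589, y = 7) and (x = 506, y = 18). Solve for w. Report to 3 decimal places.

w = 0.117

Indifference: w·589 + (1−w)·7 = w·506 + (1−w)·18.
Collecting terms: w·83 = (1−w)·11.
The marginal rate of substitution is 11/83, so w = 11/(83+11) = 0.117.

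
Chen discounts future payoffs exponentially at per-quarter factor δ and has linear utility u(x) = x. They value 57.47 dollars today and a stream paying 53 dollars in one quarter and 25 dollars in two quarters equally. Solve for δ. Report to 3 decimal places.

Present value of the stream is 53·δ + 25·δ². Indifference gives 53δ + 25δ² = 57.47.
Rearranged: 25δ² + 53δ − 57.47 = 0.
The positive root is δ = [−53 + √(53² + 4·25·57.47)] / (2·25) = (−53 + 92.499)/50 ≈ 0.790.

δ ≈ 0.790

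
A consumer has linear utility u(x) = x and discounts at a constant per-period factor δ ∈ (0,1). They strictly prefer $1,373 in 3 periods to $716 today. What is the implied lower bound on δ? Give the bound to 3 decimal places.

The preference means 716 < δ^3·1373.
Dividing by 1373: δ^3 > 0.52149. Both sides are positive, so the cube root keeps the direction.
δ > (716/1373)^(1/3) ≈ 0.805.

δ > 0.805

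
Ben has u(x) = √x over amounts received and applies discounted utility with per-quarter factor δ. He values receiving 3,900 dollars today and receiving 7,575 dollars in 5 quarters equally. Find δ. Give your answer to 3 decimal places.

The payoff in 5 quarters is discounted by δ^5, so u(3900) = δ^5·u(7575) and δ^5 = u(3900)/u(7575).
With u(x) = √x: δ^5 = √3900/√7575 = √(3900/7575) = 0.71753.
Taking the 5th root: δ = 0.71753^(1/5) ≈ 0.936.

δ ≈ 0.936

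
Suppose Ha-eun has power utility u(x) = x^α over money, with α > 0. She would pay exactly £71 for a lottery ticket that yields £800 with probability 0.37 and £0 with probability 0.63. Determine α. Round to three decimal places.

The lottery's expected utility is 0.37·u(800) + 0.63·u(0) = 0.37·800^α (since u(0) = 0 for α > 0).
Equating: 71^α = 0.37·800^α, i.e. 0.0887^α = 0.37.
Take logs: α = ln 0.37 / ln(71/800) ≈ 0.41052.

α ≈ 0.411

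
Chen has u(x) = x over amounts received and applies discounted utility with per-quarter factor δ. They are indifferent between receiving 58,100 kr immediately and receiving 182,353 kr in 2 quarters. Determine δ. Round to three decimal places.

The payoff in 2 quarters is discounted by δ^2, so u(58100) = δ^2·u(182353) and δ^2 = u(58100)/u(182353).
With u(x) = x: δ^2 = 58100/182353 = 0.31861.
So δ = 0.31861^(1/2) ≈ 0.564.

δ ≈ 0.564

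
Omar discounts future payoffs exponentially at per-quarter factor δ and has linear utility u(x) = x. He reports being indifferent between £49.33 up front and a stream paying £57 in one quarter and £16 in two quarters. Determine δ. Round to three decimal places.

Present value of the stream is 57·δ + 16·δ². Indifference gives 57δ + 16δ² = 49.33.
Rearranged: 16δ² + 57δ − 49.33 = 0.
δ = (−57 + √(57² + 4·16·49.33)) / (2·16) = (−57 + √6406.12) / 32 ≈ 0.720.

δ ≈ 0.720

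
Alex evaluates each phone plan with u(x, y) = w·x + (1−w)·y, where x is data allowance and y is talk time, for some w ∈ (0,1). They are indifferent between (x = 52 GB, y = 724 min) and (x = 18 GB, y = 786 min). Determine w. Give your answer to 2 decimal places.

Equating utilities: w·52 + (1−w)·724 = w·18 + (1−w)·786.
Collecting terms: w·34 = (1−w)·62.
So w/(1−w) = 62/34 = 1.8235, giving w = 62/(34+62) = 0.65.

w = 0.65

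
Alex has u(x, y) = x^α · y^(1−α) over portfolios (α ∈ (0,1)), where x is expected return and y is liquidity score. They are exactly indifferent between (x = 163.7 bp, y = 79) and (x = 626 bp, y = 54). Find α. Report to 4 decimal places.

The Cobb–Douglas utilities coincide, so 163.7^α·79^(1−α) = 626^α·54^(1−α).
Taking logs: α·ln 163.7 + (1−α)·ln 79 = α·ln 626 + (1−α)·ln 54, i.e. α·-1.3413149 = (1−α)·-0.3804638.
So α/(1−α) = (-0.3804638)/(-1.3413149) = 0.2836499, and α = 0.2836499/1.2836499 ≈ 0.2210.

α ≈ 0.2210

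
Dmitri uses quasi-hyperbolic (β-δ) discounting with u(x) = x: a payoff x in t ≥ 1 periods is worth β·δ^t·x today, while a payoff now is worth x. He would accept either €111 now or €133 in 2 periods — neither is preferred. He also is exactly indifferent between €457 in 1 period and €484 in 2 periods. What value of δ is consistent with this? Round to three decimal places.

δ ≈ 0.944

The second indifference involves only future payoffs, so β cancels: β·δ^1·457 = β·δ^2·484, giving δ = 457/484 = 0.94421.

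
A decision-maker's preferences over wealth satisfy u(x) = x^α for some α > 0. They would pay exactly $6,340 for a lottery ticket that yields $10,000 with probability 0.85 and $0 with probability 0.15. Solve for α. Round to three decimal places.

EU(lottery) = 0.85·10000^α + 0.15·0 = 0.85·10000^α.
Setting u(6340) equal to that: 6340^α = 0.85·10000^α ⇒ (6340/10000)^α = 0.85.
α = ln(0.85) / ln(6340/10000) = -0.162519/-0.455706 ≈ 0.357.

α ≈ 0.357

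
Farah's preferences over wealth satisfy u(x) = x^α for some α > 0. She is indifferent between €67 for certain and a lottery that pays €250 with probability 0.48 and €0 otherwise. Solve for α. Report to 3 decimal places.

α ≈ 0.557

Since u(0) = 0, the lottery's EU is 0.48·250^α.
Setting u(67) equal to that: 67^α = 0.48·250^α ⇒ (67/250)^α = 0.48.
α = ln(0.48) / ln(67/250) = -0.733969/-1.316768 ≈ 0.557.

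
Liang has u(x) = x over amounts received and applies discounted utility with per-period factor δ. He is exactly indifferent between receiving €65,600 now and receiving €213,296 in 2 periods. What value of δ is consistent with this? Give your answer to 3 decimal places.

Indifference means u(65600) = δ^2 · u(213296), so δ^2 = u(65600)/u(213296).
With u(x) = x: δ^2 = 65600/213296 = 0.30755.
Hence δ = (0.30755)^(1/2) = 0.55458.

δ ≈ 0.555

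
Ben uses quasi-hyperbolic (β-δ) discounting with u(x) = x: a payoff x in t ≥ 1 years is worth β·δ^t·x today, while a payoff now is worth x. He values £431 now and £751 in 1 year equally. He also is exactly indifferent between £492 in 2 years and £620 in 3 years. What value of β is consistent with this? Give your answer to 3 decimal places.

Both payoffs in the second observation are in the future, so β drops out: δ^2·492 = δ^3·620 ⇒ δ = 492/620 = 0.79355.
The first indifference: 431 = β·δ·751, so β = 431/(δ·751) = 431/(0.79355·751) ≈ 0.723.

β ≈ 0.723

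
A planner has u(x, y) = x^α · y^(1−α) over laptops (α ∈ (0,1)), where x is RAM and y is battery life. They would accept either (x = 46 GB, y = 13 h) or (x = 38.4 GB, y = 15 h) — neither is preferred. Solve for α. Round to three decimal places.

α ≈ 0.442

Indifference: 46^α · 13^(1−α) = 38.4^α · 15^(1−α).
(46/38.4)^α = (15/13)^(1−α); take logs: α·ln(46/38.4) = (1−α)·ln(15/13), i.e. α·0.180584 = (1−α)·0.143101.
So α/(1−α) = (0.143101)/(0.180584) = 0.792435, and α = 0.792435/1.792435 ≈ 0.442.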